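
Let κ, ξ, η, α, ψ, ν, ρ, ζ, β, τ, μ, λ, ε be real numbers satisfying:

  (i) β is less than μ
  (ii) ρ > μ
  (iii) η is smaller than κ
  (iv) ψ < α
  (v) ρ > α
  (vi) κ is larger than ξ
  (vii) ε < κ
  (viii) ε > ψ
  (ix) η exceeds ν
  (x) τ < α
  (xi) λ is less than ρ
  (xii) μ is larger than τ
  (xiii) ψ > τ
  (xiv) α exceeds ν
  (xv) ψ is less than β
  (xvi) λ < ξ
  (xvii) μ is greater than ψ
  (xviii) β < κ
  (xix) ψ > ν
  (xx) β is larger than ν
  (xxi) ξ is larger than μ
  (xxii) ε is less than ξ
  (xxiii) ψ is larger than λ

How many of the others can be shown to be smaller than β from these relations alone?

From β the given relations immediately reach ν, ψ.
From those, τ, λ — 4 in total.
No other element is forced below β by the given relations, so the count is 4.

4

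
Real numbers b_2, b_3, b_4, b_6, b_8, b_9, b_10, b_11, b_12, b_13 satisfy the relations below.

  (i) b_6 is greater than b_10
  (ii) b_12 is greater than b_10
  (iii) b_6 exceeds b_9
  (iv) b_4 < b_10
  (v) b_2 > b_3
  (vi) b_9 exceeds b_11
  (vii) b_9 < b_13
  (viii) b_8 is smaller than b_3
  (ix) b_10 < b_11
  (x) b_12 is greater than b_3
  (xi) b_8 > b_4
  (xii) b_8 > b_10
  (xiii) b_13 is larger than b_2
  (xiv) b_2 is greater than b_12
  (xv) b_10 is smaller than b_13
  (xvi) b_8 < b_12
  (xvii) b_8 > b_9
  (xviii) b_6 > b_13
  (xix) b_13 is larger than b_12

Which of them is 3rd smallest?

b_11

The consecutive relations fix a unique order: b_4 < b_10 < b_11 < b_9 < b_8 < b_3 < b_12 < b_2 < b_13 < b_6.
The 3rd smallest is b_11.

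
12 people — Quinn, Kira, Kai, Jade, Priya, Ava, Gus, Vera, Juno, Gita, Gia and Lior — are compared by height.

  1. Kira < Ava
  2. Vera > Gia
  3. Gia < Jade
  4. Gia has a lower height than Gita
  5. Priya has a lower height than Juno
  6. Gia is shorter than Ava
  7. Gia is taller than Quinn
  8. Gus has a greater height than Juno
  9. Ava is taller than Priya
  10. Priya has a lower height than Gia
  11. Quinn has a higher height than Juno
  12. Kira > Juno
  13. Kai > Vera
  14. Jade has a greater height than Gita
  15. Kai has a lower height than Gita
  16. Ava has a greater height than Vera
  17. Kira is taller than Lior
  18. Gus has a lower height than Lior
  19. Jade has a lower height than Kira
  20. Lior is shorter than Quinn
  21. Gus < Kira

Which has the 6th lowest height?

Gia

Piecing the relations together gives one ordering: Priya < Juno < Gus < Lior < Quinn < Gia < Vera < Kai < Gita < Jade < Kira < Ava.
The 6th smallest is Gia.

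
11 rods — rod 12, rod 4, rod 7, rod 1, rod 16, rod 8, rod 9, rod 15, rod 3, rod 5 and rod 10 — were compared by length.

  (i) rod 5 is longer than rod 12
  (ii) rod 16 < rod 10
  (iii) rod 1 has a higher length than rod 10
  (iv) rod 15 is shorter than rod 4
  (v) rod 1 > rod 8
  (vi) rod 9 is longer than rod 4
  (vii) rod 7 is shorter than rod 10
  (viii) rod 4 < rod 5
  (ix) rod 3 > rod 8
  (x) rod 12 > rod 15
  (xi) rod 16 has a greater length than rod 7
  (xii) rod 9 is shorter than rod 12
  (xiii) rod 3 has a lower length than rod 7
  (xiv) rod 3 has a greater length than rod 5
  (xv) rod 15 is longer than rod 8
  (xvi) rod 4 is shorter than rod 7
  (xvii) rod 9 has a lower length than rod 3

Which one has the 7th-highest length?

Chaining the given pairs: rod 8 < rod 15 < rod 4 < rod 9 < rod 12 < rod 5 < rod 3 < rod 7 < rod 16 < rod 10 < rod 1.
The 7th largest is rod 12.

rod 12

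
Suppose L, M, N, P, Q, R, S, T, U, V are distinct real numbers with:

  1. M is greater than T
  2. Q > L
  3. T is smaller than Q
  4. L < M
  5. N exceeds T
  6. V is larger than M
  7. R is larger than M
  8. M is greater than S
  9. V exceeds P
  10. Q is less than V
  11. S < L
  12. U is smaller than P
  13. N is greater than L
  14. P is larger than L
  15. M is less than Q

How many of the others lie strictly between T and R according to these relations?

1

The relations place T below R. An element lies strictly between them when it is forced above T and also forced below R.
Above T: {M, Q, V, N}. Below R: {S, L, M}.
Intersection: {M} — 1.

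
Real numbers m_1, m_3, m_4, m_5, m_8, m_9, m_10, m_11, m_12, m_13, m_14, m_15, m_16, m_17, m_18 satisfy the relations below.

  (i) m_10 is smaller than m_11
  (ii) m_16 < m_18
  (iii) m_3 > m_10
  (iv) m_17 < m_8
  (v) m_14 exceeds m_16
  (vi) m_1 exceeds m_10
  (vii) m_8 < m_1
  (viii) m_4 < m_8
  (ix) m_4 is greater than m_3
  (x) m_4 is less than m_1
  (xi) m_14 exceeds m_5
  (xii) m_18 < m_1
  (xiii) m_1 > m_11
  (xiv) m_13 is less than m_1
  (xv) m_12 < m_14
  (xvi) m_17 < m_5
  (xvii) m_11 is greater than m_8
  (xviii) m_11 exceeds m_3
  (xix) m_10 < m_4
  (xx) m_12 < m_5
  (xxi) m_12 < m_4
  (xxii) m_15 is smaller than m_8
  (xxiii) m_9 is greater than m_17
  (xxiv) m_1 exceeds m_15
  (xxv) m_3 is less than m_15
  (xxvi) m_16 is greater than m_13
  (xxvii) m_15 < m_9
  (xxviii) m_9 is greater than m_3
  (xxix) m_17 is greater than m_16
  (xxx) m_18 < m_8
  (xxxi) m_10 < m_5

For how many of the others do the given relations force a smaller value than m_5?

From m_5 the given relations immediately reach m_12, m_10, m_17.
From those, m_16 — 4 in total.
From those, m_13 — 5 in total.
Nothing else is reachable below m_5; 5 in all.

5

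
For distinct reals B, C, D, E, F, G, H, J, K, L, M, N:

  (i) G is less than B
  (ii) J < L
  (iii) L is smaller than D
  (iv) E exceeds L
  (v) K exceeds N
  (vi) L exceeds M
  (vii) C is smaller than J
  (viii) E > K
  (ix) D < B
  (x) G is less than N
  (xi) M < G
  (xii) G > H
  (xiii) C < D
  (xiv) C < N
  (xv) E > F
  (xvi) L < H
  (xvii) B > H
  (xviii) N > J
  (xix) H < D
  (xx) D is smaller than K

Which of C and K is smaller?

C < J < L < H < G < N < K, by transitivity through J, L, H, G, N.
So C < K; C is the smaller of the two.

C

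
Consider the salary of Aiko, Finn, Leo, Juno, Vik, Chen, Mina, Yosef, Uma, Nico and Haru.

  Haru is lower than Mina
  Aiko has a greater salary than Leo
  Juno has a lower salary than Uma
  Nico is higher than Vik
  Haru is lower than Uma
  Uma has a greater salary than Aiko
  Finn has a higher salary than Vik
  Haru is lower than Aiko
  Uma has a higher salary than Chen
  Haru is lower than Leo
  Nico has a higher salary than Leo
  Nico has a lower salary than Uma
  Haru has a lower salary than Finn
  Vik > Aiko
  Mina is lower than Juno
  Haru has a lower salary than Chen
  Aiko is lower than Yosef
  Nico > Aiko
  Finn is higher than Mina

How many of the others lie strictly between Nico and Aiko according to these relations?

The relations place Aiko below Nico. An element lies strictly between them when it is forced above Aiko and also forced below Nico.
Above Aiko: {Vik, Finn, Yosef, Uma}. Below Nico: {Haru, Leo, Vik}.
Intersection: {Vik} — 1.

1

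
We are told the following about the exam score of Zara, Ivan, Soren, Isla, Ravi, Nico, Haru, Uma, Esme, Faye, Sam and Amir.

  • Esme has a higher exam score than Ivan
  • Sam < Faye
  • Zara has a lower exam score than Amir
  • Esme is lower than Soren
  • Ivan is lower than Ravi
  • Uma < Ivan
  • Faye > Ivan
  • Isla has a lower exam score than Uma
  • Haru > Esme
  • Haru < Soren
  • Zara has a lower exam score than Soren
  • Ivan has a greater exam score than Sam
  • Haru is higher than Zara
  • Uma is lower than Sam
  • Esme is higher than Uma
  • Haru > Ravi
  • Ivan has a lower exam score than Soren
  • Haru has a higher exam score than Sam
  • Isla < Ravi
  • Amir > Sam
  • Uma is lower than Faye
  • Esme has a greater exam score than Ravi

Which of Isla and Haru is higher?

Link the given pairs in sequence: Isla < Uma; Uma < Sam; Sam < Ivan; Ivan < Ravi; Ravi < Esme; Esme < Haru.
Together: Isla < Uma < Sam < Ivan < Ravi < Esme < Haru.
So Isla < Haru; Haru is the higher of the two.

Haru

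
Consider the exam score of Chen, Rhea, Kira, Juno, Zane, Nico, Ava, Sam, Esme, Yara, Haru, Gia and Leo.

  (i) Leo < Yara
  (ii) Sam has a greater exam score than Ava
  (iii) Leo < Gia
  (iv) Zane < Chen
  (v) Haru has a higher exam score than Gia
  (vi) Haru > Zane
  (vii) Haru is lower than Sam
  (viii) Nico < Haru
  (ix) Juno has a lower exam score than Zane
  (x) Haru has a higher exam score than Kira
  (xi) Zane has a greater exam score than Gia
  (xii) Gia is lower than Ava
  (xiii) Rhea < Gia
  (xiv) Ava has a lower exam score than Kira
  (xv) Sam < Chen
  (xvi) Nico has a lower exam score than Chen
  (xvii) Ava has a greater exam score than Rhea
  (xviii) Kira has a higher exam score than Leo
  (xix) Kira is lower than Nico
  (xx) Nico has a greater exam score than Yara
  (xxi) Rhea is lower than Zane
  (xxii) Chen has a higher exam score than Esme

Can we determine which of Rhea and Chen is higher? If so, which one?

Chen

Following the relations from Rhea: Rhea < Gia < Ava < Kira < Haru < Sam < Chen.
So Chen is higher.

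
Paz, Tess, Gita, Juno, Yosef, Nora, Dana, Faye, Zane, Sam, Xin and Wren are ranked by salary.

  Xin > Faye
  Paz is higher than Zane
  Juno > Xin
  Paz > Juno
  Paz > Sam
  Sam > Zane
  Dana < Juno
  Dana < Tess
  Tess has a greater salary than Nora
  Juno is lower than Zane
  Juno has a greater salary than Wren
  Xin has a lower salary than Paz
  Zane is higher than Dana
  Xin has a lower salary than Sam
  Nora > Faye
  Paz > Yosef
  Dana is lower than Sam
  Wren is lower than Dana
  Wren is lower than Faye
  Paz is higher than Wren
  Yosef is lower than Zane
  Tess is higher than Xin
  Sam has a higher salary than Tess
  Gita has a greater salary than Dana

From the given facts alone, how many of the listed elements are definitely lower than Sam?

9

The elements the relations force below Sam are Wren, Faye, Xin, Nora, Dana, Tess, Juno, Yosef, Zane — no chain reaches any other.
That is 9.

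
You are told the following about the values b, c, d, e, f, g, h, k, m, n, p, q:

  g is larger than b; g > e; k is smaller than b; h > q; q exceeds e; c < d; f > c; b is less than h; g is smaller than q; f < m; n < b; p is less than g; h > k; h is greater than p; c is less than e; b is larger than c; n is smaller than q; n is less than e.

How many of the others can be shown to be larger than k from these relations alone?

4

From k the given relations immediately reach b, h.
From those, g — 3 in total.
From those, q — 4 in total.
No other element is forced above k by the given relations, so the count is 4.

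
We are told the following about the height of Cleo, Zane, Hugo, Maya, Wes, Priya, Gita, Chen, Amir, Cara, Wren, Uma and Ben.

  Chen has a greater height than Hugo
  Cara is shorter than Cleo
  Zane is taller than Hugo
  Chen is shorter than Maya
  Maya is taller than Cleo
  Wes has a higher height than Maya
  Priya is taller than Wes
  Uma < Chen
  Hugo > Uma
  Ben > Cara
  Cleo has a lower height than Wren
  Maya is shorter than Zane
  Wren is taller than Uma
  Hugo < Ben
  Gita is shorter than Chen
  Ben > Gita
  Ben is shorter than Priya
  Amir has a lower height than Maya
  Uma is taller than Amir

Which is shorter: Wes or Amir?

The relevant relations are Amir < Uma; Uma < Hugo; Hugo < Chen; Chen < Maya; Maya < Wes.
Together: Amir < Uma < Hugo < Chen < Maya < Wes.
So Amir < Wes; Amir is the shorter of the two.

Amir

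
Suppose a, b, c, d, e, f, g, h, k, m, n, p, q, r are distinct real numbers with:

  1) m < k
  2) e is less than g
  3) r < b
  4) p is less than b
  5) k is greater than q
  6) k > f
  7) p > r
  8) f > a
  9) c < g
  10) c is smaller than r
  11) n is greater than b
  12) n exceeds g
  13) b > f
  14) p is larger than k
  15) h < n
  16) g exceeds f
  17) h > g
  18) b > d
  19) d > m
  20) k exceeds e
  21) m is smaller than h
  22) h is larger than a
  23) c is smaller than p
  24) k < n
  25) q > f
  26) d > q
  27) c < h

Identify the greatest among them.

n

a is not greatest since a < f; c is not greatest since c < h; e is not greatest since e < k; f is not greatest since f < g; g is not greatest since g < h; m is not greatest since m < h; h is not greatest since h < n; q is not greatest since q < d; k is not greatest since k < p; r is not greatest since r < p; p is not greatest since p < b; d is not greatest since d < b; b is not greatest since b < n.
Only n has nothing above it, so n is the greatest.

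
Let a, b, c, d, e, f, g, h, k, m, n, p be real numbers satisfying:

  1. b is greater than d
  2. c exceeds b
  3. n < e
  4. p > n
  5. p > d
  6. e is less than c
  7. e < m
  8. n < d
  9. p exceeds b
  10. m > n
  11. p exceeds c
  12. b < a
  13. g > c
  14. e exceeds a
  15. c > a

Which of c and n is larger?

c

The relevant relations are n < d; d < b; b < a; a < e; e < c.
Chaining these gives n < d < b < a < e < c.
So n < c; c is the larger of the two.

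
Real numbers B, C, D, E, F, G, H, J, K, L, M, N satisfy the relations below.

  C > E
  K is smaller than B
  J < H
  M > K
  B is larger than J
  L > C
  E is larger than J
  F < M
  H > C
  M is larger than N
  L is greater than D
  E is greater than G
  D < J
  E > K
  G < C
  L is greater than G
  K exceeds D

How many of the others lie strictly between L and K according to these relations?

2

Chaining upward from K reaches: B, E, C, M, H.
Chaining downward from L reaches: D, J, G, E, C.
Strictly between K and L are those in both lists: E, C — 2 elements.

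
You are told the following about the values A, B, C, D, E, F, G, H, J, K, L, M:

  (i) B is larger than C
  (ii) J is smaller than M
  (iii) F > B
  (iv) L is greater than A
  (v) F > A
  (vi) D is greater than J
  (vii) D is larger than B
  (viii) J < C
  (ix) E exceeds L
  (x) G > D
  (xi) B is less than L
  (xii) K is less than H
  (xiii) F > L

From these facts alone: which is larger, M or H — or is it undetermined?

Following every chain through M: below M we get J.
H is not reached, and no chain runs the other way from H to M.
So the given relations leave the order of M and H undetermined.

undetermined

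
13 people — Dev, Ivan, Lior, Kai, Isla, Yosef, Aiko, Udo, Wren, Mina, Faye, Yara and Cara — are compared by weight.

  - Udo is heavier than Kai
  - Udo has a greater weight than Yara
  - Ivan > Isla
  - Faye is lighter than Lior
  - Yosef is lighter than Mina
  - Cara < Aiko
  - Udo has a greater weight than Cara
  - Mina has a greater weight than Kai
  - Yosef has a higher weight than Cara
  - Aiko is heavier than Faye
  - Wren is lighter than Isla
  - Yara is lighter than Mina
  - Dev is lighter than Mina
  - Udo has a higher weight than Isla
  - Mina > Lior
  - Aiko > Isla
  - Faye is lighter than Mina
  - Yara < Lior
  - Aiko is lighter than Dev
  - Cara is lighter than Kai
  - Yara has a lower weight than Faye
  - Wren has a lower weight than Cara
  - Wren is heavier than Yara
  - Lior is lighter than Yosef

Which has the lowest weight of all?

Wren is not least since Yara < Wren; Isla is not least since Wren < Isla; Cara is not least since Wren < Cara; Kai is not least since Cara < Kai; Faye is not least since Yara < Faye; Udo is not least since Kai < Udo; Aiko is not least since Cara < Aiko; Lior is not least since Yara < Lior; Dev is not least since Aiko < Dev; Yosef is not least since Cara < Yosef; Mina is not least since Dev < Mina; Ivan is not least since Isla < Ivan.
Only Yara has nothing below it, so Yara is the lowest weight.

Yara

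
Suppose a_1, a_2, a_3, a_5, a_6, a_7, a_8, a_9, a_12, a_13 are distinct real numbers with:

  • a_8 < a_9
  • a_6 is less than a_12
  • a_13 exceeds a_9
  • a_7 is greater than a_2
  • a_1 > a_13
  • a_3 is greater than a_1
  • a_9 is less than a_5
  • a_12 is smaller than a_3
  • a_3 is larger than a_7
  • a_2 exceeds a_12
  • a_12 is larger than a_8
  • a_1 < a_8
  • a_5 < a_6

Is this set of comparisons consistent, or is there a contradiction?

inconsistent

We have a_9 < a_13 stated directly, yet also a_13 < a_1 < a_8 < a_9 by chaining the others — so a_13 < a_9. Contradiction.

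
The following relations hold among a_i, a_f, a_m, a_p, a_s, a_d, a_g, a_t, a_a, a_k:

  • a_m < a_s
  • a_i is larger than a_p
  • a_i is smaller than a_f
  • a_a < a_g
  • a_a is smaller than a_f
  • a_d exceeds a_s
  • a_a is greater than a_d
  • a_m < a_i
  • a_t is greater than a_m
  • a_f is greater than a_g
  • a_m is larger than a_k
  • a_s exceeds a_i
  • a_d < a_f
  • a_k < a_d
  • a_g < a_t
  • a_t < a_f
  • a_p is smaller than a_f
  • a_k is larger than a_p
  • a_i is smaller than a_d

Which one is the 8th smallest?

a_g

The consecutive relations fix a unique order: a_p < a_k < a_m < a_i < a_s < a_d < a_a < a_g < a_t < a_f.
The 8th smallest is a_g.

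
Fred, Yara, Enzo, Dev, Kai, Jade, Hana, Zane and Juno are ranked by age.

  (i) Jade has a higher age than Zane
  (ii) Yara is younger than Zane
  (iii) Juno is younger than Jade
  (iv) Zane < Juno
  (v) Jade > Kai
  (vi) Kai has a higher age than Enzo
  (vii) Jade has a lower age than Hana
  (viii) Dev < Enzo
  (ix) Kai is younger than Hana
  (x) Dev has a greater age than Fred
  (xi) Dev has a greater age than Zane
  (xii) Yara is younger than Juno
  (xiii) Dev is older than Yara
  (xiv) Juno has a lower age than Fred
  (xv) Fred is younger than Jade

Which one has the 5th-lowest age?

Dev

The consecutive relations fix a unique order: Yara < Zane < Juno < Fred < Dev < Enzo < Kai < Jade < Hana.
Counting 5 from the smallest end gives Dev.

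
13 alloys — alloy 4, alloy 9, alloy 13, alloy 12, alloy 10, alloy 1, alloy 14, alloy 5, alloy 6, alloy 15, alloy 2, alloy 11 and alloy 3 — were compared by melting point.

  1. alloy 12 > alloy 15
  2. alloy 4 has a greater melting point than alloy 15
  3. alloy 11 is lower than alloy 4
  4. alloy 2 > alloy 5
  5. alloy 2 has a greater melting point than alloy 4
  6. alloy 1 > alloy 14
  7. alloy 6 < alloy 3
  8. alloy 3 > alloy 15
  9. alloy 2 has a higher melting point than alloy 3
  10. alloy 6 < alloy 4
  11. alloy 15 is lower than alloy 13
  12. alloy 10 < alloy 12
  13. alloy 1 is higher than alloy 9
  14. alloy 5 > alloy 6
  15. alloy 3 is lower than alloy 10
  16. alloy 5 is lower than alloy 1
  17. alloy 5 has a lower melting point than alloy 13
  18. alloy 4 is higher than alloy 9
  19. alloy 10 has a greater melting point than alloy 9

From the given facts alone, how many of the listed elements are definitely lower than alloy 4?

4

From alloy 4 the given relations immediately reach alloy 15, alloy 11, alloy 6, alloy 9.
Nothing else is reachable below alloy 4; 4 in all.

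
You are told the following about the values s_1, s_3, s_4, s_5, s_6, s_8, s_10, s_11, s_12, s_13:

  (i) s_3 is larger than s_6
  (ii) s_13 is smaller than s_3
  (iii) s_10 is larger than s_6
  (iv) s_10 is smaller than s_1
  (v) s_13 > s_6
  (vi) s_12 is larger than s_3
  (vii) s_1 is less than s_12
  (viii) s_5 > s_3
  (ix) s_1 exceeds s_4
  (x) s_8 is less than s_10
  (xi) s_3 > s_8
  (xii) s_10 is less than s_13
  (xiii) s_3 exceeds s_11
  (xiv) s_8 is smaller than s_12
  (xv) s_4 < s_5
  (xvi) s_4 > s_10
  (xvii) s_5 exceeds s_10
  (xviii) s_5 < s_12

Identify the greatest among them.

s_12

Chaining downward from s_12: directly below it, s_8, s_3, s_1, s_5; then s_6, s_10, s_11, s_13, s_4.
That covers every other element, and nothing is given above s_12, so s_12 is the greatest.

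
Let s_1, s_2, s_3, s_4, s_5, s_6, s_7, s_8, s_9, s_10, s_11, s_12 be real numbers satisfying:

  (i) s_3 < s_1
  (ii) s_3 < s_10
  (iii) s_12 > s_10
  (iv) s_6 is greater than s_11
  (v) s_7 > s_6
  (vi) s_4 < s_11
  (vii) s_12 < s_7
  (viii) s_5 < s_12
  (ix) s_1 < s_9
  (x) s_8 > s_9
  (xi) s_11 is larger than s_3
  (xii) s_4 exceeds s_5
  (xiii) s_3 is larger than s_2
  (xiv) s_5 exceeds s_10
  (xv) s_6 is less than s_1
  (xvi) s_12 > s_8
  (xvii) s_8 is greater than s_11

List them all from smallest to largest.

Each adjacent pair is fixed by a given relation: s_2 < s_3; s_3 < s_10; s_10 < s_5; s_5 < s_4; s_4 < s_11; s_11 < s_6; s_6 < s_1; s_1 < s_9; s_9 < s_8; s_8 < s_12; s_12 < s_7. Chaining them end to end gives the full order.

s_2 < s_3 < s_10 < s_5 < s_4 < s_11 < s_6 < s_1 < s_9 < s_8 < s_12 < s_7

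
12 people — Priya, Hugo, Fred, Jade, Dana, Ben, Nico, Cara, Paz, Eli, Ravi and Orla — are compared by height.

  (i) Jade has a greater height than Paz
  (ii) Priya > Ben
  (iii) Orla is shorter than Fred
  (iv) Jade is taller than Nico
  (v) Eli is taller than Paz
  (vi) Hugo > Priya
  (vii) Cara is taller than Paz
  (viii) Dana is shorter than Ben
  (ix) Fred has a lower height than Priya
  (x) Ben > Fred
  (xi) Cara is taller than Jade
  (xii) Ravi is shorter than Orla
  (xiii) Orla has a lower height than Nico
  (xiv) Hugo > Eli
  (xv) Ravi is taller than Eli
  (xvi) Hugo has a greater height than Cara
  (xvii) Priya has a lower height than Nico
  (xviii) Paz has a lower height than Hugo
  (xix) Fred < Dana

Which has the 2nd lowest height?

Eli

Piecing the relations together gives one ordering: Paz < Eli < Ravi < Orla < Fred < Dana < Ben < Priya < Nico < Jade < Cara < Hugo.
Counting 2 from the smallest end gives Eli.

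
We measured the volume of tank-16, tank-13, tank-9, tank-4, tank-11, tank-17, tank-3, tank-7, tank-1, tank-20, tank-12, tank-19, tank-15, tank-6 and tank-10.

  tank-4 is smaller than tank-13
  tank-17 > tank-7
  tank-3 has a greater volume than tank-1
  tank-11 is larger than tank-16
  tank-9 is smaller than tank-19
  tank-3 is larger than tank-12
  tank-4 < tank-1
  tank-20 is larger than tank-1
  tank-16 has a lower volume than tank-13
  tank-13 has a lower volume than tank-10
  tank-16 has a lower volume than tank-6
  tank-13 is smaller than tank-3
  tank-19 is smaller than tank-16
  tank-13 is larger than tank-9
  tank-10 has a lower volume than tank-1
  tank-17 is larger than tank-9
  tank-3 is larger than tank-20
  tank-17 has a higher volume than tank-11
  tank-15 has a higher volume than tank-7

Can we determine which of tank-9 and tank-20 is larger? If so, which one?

tank-20

tank-9 < tank-19 and tank-19 < tank-16 give tank-9 < tank-16.
Then tank-16 < tank-13 extends the chain to tank-13.
With tank-13 < tank-10: tank-9 < tank-19 < tank-16 < tank-13 < tank-10.
With tank-10 < tank-1: tank-9 < tank-19 < tank-16 < tank-13 < tank-10 < tank-1.
Then tank-1 < tank-20 extends the chain to tank-20.
So tank-20 is larger.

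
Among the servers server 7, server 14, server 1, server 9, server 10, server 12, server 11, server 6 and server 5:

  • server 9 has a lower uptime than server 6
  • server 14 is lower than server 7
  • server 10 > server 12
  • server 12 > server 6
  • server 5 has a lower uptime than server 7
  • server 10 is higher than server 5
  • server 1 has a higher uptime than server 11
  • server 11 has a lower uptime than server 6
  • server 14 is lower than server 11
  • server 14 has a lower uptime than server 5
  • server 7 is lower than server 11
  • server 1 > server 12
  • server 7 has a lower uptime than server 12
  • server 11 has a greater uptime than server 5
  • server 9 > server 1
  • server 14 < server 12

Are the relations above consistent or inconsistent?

Chaining the given relations yields server 1 < server 9 < server 6 < server 12, so server 1 < server 12. But one relation states server 12 < server 1. These cannot both hold.

inconsistent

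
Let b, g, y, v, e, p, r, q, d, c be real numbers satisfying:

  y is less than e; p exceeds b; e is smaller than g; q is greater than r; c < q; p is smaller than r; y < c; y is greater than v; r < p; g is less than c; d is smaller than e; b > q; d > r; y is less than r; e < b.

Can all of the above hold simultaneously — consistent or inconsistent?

inconsistent

Chaining the given relations yields r < d < e < g < c < q < b < p, so r < p. But one relation states p < r. These cannot both hold.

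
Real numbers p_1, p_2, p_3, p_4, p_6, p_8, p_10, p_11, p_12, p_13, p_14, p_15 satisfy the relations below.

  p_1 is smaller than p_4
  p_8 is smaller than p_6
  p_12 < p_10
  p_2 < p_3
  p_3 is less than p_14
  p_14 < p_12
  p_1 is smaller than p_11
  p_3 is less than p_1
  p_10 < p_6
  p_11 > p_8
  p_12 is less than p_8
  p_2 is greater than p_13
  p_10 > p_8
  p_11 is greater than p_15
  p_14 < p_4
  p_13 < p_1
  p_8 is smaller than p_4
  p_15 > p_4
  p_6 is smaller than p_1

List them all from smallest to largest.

p_13 < p_2 < p_3 < p_14 < p_12 < p_8 < p_10 < p_6 < p_1 < p_4 < p_15 < p_11

The consecutive links are each given: p_13 < p_2; p_2 < p_3; p_3 < p_14; p_14 < p_12; p_12 < p_8; p_8 < p_10; p_10 < p_6; p_6 < p_1; p_1 < p_4; p_4 < p_15; p_15 < p_11.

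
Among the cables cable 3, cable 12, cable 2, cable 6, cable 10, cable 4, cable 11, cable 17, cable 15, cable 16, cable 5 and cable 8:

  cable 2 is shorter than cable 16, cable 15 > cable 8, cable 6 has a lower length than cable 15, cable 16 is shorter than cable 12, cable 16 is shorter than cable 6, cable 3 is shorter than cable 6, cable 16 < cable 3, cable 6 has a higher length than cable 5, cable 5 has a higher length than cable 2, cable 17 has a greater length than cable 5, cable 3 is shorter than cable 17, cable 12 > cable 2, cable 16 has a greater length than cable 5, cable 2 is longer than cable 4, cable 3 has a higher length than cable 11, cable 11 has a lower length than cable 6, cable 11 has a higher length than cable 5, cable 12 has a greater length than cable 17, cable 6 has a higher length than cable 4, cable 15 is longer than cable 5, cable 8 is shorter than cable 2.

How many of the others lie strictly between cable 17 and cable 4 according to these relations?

The relations place cable 4 below cable 17. An element lies strictly between them when it is forced above cable 4 and also forced below cable 17.
Above cable 4: {cable 2, cable 5, cable 16, cable 11, cable 3, cable 6, cable 15, cable 12}. Below cable 17: {cable 8, cable 2, cable 5, cable 16, cable 11, cable 3}.
Intersection: {cable 2, cable 5, cable 16, cable 11, cable 3} — 5.

5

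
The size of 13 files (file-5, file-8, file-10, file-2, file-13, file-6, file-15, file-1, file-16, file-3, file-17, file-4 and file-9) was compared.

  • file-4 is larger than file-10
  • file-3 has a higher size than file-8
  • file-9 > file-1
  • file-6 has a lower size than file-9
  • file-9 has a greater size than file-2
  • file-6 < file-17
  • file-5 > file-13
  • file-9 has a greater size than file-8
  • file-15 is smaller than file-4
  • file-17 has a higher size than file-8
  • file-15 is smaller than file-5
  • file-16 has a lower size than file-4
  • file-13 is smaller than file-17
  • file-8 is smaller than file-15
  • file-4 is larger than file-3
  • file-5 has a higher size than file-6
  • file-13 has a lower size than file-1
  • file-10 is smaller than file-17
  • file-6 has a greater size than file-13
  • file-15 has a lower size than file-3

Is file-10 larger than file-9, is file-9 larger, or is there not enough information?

Following every chain through file-10: above file-10 we get file-17, file-4.
file-9 is not reached, and no chain runs the other way from file-9 to file-10.
So the given relations leave the order of file-10 and file-9 undetermined.

undetermined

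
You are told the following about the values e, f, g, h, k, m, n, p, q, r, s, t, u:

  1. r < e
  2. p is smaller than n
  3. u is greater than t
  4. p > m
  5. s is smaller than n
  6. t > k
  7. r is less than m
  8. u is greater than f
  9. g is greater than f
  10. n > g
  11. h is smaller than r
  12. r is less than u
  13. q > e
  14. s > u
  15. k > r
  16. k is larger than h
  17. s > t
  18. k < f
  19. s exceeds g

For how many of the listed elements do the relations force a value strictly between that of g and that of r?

2

The relations place r below g. An element lies strictly between them when it is forced above r and also forced below g.
Above r: {k, m, p, f, t, e, u, q, s, n}. Below g: {h, k, f}.
Intersection: {k, f} — 2.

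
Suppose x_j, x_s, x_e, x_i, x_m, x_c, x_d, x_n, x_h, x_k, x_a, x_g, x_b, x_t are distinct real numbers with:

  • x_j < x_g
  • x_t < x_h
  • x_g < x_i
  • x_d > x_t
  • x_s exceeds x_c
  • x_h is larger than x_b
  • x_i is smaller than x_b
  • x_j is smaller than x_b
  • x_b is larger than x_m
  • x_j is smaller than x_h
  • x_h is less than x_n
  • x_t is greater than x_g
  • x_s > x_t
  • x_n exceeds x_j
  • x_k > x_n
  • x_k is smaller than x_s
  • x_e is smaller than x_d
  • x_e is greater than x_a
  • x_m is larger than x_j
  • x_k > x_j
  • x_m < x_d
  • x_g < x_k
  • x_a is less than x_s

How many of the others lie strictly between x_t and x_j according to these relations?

1

The relations place x_j below x_t. An element lies strictly between them when it is forced above x_j and also forced below x_t.
Above x_j: {x_m, x_g, x_i, x_b, x_h, x_d, x_n, x_k, x_s}. Below x_t: {x_g}.
Intersection: {x_g} — 1.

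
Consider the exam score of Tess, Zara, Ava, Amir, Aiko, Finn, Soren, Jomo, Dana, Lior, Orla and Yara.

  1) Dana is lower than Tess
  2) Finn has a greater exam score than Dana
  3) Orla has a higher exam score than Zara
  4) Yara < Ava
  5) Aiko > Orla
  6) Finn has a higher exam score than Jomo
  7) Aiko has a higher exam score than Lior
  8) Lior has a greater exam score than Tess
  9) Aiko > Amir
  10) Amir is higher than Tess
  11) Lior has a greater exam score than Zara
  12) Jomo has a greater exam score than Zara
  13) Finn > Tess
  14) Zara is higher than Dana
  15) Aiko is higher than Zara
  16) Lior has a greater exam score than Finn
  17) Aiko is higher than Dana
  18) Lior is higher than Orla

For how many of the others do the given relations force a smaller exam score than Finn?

The elements the relations force below Finn are Dana, Tess, Zara, Jomo — no chain reaches any other.
That is 4.

4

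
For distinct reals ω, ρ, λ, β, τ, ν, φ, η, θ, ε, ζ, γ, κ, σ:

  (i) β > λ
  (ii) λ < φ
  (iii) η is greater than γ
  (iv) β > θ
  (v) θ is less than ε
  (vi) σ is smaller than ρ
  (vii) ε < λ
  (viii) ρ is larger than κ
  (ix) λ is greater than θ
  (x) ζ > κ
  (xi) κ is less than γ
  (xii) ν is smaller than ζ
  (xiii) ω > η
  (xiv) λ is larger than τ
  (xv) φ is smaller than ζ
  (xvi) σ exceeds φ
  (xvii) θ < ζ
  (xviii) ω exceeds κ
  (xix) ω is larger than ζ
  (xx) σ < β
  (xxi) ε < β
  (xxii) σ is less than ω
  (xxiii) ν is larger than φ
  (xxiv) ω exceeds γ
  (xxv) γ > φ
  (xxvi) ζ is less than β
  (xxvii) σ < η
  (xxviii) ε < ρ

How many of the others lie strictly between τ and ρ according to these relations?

3

The relations place τ below ρ. An element lies strictly between them when it is forced above τ and also forced below ρ.
Above τ: {λ, φ, γ, σ, ν, ζ, η, ω, β}. Below ρ: {θ, ε, λ, φ, κ, σ}.
Intersection: {λ, φ, σ} — 3.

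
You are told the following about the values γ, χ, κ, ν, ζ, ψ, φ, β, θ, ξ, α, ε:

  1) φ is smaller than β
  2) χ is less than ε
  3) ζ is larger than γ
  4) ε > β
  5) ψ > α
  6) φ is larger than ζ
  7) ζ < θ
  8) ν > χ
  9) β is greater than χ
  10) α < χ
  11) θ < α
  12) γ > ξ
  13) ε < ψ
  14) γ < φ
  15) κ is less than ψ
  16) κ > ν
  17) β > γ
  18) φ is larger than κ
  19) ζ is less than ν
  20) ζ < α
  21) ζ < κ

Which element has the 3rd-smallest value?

ζ

The consecutive relations fix a unique order: ξ < γ < ζ < θ < α < χ < ν < κ < φ < β < ε < ψ.
The 3rd smallest is ζ.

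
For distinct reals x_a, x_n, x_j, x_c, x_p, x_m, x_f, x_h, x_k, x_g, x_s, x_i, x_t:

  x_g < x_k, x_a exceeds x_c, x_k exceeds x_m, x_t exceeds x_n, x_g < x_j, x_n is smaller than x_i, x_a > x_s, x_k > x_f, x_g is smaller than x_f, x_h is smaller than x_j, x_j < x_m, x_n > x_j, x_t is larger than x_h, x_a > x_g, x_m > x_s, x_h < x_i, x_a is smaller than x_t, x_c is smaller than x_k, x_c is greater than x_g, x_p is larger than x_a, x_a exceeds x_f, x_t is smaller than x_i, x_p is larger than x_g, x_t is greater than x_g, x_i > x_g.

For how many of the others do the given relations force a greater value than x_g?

The elements the relations force above x_g are x_f, x_j, x_m, x_n, x_c, x_a, x_k, x_t, x_i, x_p — no chain reaches any other.
That is 10.

10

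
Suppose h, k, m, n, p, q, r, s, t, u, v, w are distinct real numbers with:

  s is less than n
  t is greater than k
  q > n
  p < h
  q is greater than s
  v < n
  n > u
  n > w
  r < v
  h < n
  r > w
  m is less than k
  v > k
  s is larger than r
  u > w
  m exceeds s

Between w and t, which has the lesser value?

w < r and r < s give w < s.
Then s < m extends the chain to m.
With m < k: w < r < s < m < k.
With k < t: w < r < s < m < k < t.
So w < t; w is the smaller of the two.

w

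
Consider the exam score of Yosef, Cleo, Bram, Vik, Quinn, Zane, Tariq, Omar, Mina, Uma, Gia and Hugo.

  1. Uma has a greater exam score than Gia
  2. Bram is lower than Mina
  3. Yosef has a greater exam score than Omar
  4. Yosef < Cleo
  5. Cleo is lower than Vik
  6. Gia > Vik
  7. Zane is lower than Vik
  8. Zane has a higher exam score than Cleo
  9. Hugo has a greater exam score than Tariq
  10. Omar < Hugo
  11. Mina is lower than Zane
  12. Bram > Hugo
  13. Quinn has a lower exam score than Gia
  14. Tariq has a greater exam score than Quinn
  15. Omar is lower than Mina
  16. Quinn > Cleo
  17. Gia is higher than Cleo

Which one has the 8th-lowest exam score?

Mina

Chaining the given pairs: Omar < Yosef < Cleo < Quinn < Tariq < Hugo < Bram < Mina < Zane < Vik < Gia < Uma.
The 8th smallest is Mina.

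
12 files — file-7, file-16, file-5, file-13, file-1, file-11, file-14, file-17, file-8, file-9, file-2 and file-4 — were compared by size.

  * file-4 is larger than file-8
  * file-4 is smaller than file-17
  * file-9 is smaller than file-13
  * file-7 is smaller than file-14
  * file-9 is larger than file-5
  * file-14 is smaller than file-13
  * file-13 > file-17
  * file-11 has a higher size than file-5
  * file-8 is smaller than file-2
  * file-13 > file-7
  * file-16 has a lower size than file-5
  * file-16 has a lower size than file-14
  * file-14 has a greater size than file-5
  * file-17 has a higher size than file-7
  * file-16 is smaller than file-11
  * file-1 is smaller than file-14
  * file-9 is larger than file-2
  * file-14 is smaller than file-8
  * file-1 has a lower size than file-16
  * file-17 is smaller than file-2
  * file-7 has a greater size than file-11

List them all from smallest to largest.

Nothing is placed below file-1, so it is least; from there file-1 < file-16; file-16 < file-5; file-5 < file-11; file-11 < file-7; file-7 < file-14; file-14 < file-8; file-8 < file-4; file-4 < file-17; file-17 < file-2; file-2 < file-9; file-9 < file-13, each given directly.

file-1 < file-16 < file-5 < file-11 < file-7 < file-14 < file-8 < file-4 < file-17 < file-2 < file-9 < file-13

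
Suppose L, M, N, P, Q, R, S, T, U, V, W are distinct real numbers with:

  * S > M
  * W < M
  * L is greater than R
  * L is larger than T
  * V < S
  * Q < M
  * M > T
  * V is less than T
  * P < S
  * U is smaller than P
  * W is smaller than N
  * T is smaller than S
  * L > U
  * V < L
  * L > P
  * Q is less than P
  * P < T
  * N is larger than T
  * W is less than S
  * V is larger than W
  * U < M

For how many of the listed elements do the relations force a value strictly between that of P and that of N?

1

The relations place P below N. An element lies strictly between them when it is forced above P and also forced below N.
Above P: {T, M, S, L}. Below N: {U, W, V, Q, T}.
Intersection: {T} — 1.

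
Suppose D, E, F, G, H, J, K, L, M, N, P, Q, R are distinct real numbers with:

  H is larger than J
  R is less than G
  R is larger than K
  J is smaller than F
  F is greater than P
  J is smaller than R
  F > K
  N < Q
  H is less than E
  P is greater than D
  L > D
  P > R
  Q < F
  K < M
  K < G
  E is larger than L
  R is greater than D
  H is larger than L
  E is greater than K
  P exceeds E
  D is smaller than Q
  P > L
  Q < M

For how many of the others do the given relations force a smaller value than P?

7

The elements the relations force below P are D, J, L, K, R, H, E — no chain reaches any other.
That is 7.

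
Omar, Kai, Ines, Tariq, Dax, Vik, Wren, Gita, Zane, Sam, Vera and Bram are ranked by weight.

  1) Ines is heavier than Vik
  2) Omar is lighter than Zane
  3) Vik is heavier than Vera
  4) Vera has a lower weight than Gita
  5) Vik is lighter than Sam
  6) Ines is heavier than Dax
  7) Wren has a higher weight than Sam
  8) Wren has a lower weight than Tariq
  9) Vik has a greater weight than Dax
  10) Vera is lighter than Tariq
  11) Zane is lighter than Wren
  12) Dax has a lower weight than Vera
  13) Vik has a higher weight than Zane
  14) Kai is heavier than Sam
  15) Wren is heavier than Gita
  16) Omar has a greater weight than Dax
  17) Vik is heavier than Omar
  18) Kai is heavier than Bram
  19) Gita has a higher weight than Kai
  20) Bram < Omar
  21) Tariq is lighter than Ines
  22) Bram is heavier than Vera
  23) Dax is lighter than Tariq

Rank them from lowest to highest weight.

Dax < Vera < Bram < Omar < Zane < Vik < Sam < Kai < Gita < Wren < Tariq < Ines

Nothing is placed below Dax, so it is least; from there Dax < Vera; Vera < Bram; Bram < Omar; Omar < Zane; Zane < Vik; Vik < Sam; Sam < Kai; Kai < Gita; Gita < Wren; Wren < Tariq; Tariq < Ines, each given directly.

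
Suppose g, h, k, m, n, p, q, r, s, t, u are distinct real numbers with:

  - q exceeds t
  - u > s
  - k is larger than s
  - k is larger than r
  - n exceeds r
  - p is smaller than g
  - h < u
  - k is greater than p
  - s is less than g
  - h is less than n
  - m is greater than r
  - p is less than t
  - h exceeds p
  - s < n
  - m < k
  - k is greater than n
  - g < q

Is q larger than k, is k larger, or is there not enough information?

undetermined

Following every chain through q: below q we get s, p, g, t.
k is not reached, and no chain runs the other way from k to q.
So the given relations leave the order of q and k undetermined.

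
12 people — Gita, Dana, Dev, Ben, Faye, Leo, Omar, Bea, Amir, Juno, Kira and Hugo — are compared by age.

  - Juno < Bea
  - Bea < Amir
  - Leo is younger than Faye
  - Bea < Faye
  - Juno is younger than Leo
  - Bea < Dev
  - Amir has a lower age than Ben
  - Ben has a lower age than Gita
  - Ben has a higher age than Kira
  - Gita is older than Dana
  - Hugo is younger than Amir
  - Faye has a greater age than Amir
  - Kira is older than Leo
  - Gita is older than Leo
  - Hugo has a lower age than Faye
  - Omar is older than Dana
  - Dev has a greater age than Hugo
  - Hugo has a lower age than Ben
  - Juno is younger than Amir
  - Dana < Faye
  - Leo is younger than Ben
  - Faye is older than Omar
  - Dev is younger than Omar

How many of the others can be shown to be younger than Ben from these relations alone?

The elements the relations force below Ben are Juno, Hugo, Bea, Leo, Kira, Amir — no chain reaches any other.
That is 6.

6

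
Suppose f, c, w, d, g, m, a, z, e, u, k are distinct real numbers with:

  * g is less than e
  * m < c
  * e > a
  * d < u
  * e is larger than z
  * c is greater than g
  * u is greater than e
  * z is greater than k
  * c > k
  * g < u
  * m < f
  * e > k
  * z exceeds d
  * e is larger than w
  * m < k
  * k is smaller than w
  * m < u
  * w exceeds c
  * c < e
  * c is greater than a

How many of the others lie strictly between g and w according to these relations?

The relations place g below w. An element lies strictly between them when it is forced above g and also forced below w.
Above g: {c, e, u}. Below w: {m, k, a, c}.
Intersection: {c} — 1.

1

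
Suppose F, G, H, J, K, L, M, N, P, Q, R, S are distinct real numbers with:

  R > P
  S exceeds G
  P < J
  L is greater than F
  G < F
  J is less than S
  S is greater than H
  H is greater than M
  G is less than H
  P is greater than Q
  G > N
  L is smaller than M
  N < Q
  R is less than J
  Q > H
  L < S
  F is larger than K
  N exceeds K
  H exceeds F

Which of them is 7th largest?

The consecutive relations fix a unique order: K < N < G < F < L < M < H < Q < P < R < J < S.
The 7th largest is M.

M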